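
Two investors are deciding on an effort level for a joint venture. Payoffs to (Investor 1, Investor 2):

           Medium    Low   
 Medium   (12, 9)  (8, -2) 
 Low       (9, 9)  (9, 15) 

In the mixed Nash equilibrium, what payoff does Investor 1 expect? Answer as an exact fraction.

Investor 2 mixes with probability q on Medium, chosen so Investor 1 is indifferent: 12q + 8(1−q) = 9q + 9(1−q) gives q = 1/4.
Investor 1's expected payoff (from either row, since indifferent) is 12·1/4 + 8·3/4 = 9.

9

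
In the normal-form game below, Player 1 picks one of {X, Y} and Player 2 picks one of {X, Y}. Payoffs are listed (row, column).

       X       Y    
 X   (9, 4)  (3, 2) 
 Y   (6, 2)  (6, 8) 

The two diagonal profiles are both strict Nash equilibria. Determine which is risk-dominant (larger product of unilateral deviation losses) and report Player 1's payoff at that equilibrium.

At both X: Player 1 loses 9 − 6 = 3 by deviating; Player 2 loses 4 − 2 = 2. Product = 3·2 = 6.
At both Y: Player 1 loses 6 − 3 = 3 by deviating; Player 2 loses 8 − 2 = 6. Product = 3·6 = 18.
18 > 6, so both Y is risk-dominant. Player 1's payoff there is 6.

6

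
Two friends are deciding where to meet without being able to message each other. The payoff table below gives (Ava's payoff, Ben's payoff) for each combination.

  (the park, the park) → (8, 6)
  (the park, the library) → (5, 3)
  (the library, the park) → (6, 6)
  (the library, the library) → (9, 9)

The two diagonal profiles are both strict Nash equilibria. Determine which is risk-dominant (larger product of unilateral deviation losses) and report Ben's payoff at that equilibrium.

At both the park: Ava loses 8 − 6 = 2 by deviating; Ben loses 6 − 3 = 3. Product = 2·3 = 6.
At both the library: Ava loses 9 − 5 = 4 by deviating; Ben loses 9 − 6 = 3. Product = 4·3 = 12.
12 > 6, so both the library is risk-dominant. Ben's payoff there is 9.

9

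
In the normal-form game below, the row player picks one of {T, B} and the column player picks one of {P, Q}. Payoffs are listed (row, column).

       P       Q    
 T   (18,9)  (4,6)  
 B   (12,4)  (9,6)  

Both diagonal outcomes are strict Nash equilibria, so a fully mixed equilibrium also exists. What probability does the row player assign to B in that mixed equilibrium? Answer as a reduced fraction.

The row player's mix p on T must make the column player indifferent between P and Q.
The column player's payoff from P: 9p + 4(1−p). From Q: 6p + 6(1−p).
Set equal: 3p = 2(1−p) → p = 2/5.
Probability on B is 1 − 2/5 = 3/5.

3/5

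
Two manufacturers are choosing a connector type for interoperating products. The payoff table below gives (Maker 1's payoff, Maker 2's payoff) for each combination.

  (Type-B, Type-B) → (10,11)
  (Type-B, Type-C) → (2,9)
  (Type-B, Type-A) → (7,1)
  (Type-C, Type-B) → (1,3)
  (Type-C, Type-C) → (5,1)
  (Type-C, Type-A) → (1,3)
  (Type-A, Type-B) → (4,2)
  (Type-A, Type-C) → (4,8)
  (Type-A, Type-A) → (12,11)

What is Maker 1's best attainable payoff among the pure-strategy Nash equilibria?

12

Both Type-B is a pure NE (Maker 1: 10 ≥ 4; Maker 2: 11 ≥ 9). Maker 1 gets 10.
Both Type-A is a pure NE (Maker 1: 12 ≥ 7; Maker 2: 11 ≥ 8). Maker 1 gets 12.
Every other cell has a profitable deviation for at least one player. Highest of {10, 12} is 12.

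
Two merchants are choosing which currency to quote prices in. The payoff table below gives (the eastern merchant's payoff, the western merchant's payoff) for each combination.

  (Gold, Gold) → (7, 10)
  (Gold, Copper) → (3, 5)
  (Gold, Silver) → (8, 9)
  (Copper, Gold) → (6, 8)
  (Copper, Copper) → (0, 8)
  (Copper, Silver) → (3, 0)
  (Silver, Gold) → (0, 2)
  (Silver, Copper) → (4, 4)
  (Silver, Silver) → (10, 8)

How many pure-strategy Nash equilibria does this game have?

Both Gold: the eastern merchant gets 7 (best alternative 6); the western merchant gets 10 (best alternative 9). Neither deviates — NE.
Both Silver: the eastern merchant gets 10 (best alternative 8); the western merchant gets 8 (best alternative 4). Neither deviates — NE.
Both Copper is not a NE: the eastern merchant would switch to Silver (4 > 0).
No other cell survives both best-response checks, so there are 2 pure NE.

2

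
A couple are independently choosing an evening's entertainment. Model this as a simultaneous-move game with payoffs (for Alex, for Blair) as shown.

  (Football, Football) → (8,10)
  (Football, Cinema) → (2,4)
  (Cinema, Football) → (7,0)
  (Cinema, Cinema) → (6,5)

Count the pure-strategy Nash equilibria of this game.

2

Both Football: Alex gets 8 (best alternative 7); Blair gets 10 (best alternative 4). Neither deviates — NE.
Both Cinema: Alex gets 6 (best alternative 2); Blair gets 5 (best alternative 0). Neither deviates — NE.
(Football, Cinema) is not a NE: Alex would switch to Cinema (6 > 2).
No other cell survives both best-response checks, so there are 2 pure NE.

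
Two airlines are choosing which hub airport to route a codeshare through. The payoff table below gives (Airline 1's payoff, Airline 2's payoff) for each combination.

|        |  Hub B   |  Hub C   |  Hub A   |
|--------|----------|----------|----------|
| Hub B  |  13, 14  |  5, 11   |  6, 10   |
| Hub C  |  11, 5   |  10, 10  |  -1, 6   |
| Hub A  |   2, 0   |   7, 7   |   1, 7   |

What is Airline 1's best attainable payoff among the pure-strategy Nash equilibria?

13

Both Hub B is a pure NE (Airline 1: 13 ≥ 11; Airline 2: 14 ≥ 11). Airline 1 gets 13.
Both Hub C is a pure NE (Airline 1: 10 ≥ 7; Airline 2: 10 ≥ 6). Airline 1 gets 10.
Every other cell has a profitable deviation for at least one player. Highest of {13, 10} is 13.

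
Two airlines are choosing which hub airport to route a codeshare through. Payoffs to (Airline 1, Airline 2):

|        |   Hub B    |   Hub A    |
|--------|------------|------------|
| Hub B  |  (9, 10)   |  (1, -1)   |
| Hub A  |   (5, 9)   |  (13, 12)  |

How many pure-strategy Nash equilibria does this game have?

Both Hub B: Airline 1 gets 9 (best alternative 5); Airline 2 gets 10 (best alternative -1). Neither deviates — NE.
Both Hub A: Airline 1 gets 13 (best alternative 1); Airline 2 gets 12 (best alternative 9). Neither deviates — NE.
(Hub B, Hub A) is not a NE: Airline 1 would switch to Hub A (13 > 1).
No other cell survives both best-response checks, so there are 2 pure NE.

2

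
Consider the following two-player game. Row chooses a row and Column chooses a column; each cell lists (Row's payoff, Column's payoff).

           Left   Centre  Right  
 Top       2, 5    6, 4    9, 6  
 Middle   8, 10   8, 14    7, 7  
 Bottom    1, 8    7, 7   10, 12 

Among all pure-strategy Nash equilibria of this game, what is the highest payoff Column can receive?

14

(Middle, Centre) is a pure NE (Row: 8 ≥ 7; Column: 14 ≥ 10). Column gets 14.
(Bottom, Right) is a pure NE (Row: 10 ≥ 9; Column: 12 ≥ 8). Column gets 12.
Every other cell has a profitable deviation for at least one player. Highest of {14, 12} is 14.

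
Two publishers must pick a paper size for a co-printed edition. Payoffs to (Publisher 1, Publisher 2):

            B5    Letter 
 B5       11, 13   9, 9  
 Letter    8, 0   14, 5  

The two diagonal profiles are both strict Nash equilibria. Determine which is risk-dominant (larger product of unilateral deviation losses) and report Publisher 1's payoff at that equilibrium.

14

At both B5: Publisher 1 loses 11 − 8 = 3 by deviating; Publisher 2 loses 13 − 9 = 4. Product = 3·4 = 12.
At both Letter: Publisher 1 loses 14 − 9 = 5 by deviating; Publisher 2 loses 5 − 0 = 5. Product = 5·5 = 25.
25 > 12, so both Letter is risk-dominant. Publisher 1's payoff there is 14.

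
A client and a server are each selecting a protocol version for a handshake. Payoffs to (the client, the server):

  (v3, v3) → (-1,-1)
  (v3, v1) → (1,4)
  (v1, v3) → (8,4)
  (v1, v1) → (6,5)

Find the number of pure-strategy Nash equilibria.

1

Both v1: the client gets 6 (best alternative 1); the server gets 5 (best alternative 4). Neither deviates — NE.
Both v3 is not a NE: the client would switch to v1 (8 > -1).
No other cell survives both best-response checks, so there is 1 pure NE.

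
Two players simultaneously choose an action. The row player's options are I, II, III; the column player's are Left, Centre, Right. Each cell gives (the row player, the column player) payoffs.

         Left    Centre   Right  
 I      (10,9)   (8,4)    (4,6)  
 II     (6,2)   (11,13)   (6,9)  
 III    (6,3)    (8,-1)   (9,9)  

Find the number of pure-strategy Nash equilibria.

(I, Left): the row player gets 10 (best alternative 6); the column player gets 9 (best alternative 6). Neither deviates — NE.
(II, Centre): the row player gets 11 (best alternative 8); the column player gets 13 (best alternative 9). Neither deviates — NE.
(III, Right): the row player gets 9 (best alternative 6); the column player gets 9 (best alternative 3). Neither deviates — NE.
(II, Right) is not a NE: the row player would switch to III (9 > 6).
No other cell survives both best-response checks, so there are 3 pure NE.

3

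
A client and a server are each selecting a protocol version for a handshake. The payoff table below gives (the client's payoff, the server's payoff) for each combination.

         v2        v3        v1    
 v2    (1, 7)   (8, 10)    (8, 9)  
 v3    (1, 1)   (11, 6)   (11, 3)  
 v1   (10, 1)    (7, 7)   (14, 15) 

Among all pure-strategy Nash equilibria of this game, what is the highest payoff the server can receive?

Both v3 is a pure NE (the client: 11 ≥ 8; the server: 6 ≥ 3). The server gets 6.
Both v1 is a pure NE (the client: 14 ≥ 11; the server: 15 ≥ 7). The server gets 15.
Every other cell has a profitable deviation for at least one player. Highest of {6, 15} is 15.

15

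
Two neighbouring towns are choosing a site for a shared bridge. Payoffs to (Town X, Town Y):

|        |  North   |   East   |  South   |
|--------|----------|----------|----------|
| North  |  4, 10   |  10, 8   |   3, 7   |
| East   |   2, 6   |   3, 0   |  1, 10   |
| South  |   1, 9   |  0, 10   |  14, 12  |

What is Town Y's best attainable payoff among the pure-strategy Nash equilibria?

Both North is a pure NE (Town X: 4 ≥ 2; Town Y: 10 ≥ 8). Town Y gets 10.
Both South is a pure NE (Town X: 14 ≥ 3; Town Y: 12 ≥ 10). Town Y gets 12.
Every other cell has a profitable deviation for at least one player. Highest of {10, 12} is 12.

12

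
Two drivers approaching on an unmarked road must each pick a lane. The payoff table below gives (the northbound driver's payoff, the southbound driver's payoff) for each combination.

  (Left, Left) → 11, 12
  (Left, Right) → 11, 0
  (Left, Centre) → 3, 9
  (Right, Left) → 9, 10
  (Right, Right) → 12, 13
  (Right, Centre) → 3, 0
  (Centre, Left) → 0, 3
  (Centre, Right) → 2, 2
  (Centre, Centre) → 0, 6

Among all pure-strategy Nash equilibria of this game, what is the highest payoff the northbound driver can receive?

Both Left is a pure NE (the northbound driver: 11 ≥ 9; the southbound driver: 12 ≥ 9). The northbound driver gets 11.
Both Right is a pure NE (the northbound driver: 12 ≥ 11; the southbound driver: 13 ≥ 10). The northbound driver gets 12.
Every other cell has a profitable deviation for at least one player. Highest of {11, 12} is 12.

12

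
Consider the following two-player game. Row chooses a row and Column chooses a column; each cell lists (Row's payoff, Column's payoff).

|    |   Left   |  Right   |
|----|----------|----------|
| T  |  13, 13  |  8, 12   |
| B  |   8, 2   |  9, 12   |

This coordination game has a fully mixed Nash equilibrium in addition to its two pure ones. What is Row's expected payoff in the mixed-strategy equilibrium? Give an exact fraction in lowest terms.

Column mixes with probability q on Left, chosen so Row is indifferent: 13q + 8(1−q) = 8q + 9(1−q) gives q = 1/6.
Row's expected payoff (from either row, since indifferent) is 13·1/6 + 8·5/6 = 53/6.

53/6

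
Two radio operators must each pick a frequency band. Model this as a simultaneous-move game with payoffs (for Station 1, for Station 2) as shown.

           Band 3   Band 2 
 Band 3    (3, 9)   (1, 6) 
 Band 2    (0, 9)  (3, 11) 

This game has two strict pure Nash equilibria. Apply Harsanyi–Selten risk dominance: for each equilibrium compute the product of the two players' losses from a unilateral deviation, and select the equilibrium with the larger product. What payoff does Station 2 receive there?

At both Band 3: Station 1 loses 3 − 0 = 3 by deviating; Station 2 loses 9 − 6 = 3. Product = 3·3 = 9.
At both Band 2: Station 1 loses 3 − 1 = 2 by deviating; Station 2 loses 11 − 9 = 2. Product = 2·2 = 4.
9 > 4, so both Band 3 is risk-dominant. Station 2's payoff there is 9.

9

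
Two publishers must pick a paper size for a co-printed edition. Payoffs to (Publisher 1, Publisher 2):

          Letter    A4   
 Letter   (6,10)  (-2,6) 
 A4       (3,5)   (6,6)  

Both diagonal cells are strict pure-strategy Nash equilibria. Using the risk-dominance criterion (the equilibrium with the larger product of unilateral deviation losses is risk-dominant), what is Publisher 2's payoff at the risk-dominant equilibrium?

10

At both Letter: Publisher 1 loses 6 − 3 = 3 by deviating; Publisher 2 loses 10 − 6 = 4. Product = 3·4 = 12.
At both A4: Publisher 1 loses 6 − (-2) = 8 by deviating; Publisher 2 loses 6 − 5 = 1. Product = 8·1 = 8.
12 > 8, so both Letter is risk-dominant. Publisher 2's payoff there is 10.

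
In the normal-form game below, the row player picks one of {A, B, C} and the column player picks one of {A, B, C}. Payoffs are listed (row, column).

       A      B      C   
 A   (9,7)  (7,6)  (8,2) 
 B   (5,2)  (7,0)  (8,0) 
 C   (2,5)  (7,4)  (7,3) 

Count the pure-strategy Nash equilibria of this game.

1

Both A: the row player gets 9 (best alternative 5); the column player gets 7 (best alternative 6). Neither deviates — NE.
Both C is not a NE: the row player would switch to A (8 > 7).
No other cell survives both best-response checks, so there is 1 pure NE.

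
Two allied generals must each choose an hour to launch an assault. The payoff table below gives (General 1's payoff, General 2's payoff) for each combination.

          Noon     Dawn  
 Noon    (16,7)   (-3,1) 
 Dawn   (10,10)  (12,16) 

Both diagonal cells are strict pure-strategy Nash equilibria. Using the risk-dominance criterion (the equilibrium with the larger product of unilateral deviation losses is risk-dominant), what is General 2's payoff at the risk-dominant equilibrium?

At both Noon: General 1 loses 16 − 10 = 6 by deviating; General 2 loses 7 − 1 = 6. Product = 6·6 = 36.
At both Dawn: General 1 loses 12 − (-3) = 15 by deviating; General 2 loses 16 − 10 = 6. Product = 15·6 = 90.
90 > 36, so both Dawn is risk-dominant. General 2's payoff there is 16.

16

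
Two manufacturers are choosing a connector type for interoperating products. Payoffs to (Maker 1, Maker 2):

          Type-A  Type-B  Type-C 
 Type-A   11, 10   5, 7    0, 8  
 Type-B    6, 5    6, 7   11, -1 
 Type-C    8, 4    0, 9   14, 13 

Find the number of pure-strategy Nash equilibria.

3

Both Type-A: Maker 1 gets 11 (best alternative 8); Maker 2 gets 10 (best alternative 8). Neither deviates — NE.
Both Type-B: Maker 1 gets 6 (best alternative 5); Maker 2 gets 7 (best alternative 5). Neither deviates — NE.
Both Type-C: Maker 1 gets 14 (best alternative 11); Maker 2 gets 13 (best alternative 9). Neither deviates — NE.
(Type-A, Type-C) is not a NE: Maker 1 would switch to Type-C (14 > 0).
No other cell survives both best-response checks, so there are 3 pure NE.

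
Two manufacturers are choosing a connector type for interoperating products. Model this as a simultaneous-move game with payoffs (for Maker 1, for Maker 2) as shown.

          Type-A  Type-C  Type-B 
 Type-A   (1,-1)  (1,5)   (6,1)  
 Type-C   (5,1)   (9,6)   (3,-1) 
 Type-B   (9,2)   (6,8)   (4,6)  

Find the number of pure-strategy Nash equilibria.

Both Type-C: Maker 1 gets 9 (best alternative 6); Maker 2 gets 6 (best alternative 1). Neither deviates — NE.
Both Type-A is not a NE: Maker 1 would switch to Type-B (9 > 1).
No other cell survives both best-response checks, so there is 1 pure NE.

1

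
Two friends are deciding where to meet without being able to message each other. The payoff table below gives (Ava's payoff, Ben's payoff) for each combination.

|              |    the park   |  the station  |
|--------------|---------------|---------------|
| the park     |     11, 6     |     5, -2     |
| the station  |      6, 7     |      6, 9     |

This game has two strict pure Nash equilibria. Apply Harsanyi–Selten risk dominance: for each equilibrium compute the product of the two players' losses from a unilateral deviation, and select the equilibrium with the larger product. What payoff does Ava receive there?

At both the park: Ava loses 11 − 6 = 5 by deviating; Ben loses 6 − (-2) = 8. Product = 5·8 = 40.
At both the station: Ava loses 6 − 5 = 1 by deviating; Ben loses 9 − 7 = 2. Product = 1·2 = 2.
40 > 2, so both the park is risk-dominant. Ava's payoff there is 11.

11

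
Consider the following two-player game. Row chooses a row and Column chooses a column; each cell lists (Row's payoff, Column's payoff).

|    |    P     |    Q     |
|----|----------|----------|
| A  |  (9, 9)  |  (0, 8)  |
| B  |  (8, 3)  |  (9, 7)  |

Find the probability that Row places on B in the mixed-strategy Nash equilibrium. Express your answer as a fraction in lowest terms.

Row's mix p on A must make Column indifferent between P and Q.
Column's payoff from P: 9p + 3(1−p). From Q: 8p + 7(1−p).
Set equal: 1p = 4(1−p) → p = 4/5.
Probability on B is 1 − 4/5 = 1/5.

1/5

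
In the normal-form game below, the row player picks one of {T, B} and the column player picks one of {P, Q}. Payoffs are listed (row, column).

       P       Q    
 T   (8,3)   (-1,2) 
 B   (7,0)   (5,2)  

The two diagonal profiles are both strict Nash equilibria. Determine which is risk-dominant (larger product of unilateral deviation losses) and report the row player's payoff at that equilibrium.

5

At (T, P): the row player loses 8 − 7 = 1 by deviating; the column player loses 3 − 2 = 1. Product = 1·1 = 1.
At (B, Q): the row player loses 5 − (-1) = 6 by deviating; the column player loses 2 − 0 = 2. Product = 6·2 = 12.
12 > 1, so (B, Q) is risk-dominant. The row player's payoff there is 5.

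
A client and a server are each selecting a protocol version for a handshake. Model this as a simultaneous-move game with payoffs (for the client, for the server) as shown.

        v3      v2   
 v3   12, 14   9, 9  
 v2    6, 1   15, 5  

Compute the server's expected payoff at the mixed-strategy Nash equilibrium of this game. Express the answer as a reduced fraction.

The client mixes with probability p on v3, chosen so the server is indifferent: 14p + 1(1−p) = 9p + 5(1−p) gives p = 4/9.
The server's expected payoff is 14·4/9 + 1·5/9 = 61/9.

61/9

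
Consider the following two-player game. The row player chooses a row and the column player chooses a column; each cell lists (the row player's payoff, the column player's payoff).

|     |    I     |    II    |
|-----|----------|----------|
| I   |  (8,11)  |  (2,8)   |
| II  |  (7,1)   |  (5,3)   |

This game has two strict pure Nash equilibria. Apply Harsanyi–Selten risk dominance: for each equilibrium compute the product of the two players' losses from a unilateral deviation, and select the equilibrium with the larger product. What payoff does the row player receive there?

At both I: the row player loses 8 − 7 = 1 by deviating; the column player loses 11 − 8 = 3. Product = 1·3 = 3.
At both II: the row player loses 5 − 2 = 3 by deviating; the column player loses 3 − 1 = 2. Product = 3·2 = 6.
6 > 3, so both II is risk-dominant. The row player's payoff there is 5.

5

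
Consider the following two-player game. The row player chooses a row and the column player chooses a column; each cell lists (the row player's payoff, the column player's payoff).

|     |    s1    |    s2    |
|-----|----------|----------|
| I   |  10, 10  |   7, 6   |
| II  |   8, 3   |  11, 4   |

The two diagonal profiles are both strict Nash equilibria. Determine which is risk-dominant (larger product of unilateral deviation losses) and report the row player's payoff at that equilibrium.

At (I, s1): the row player loses 10 − 8 = 2 by deviating; the column player loses 10 − 6 = 4. Product = 2·4 = 8.
At (II, s2): the row player loses 11 − 7 = 4 by deviating; the column player loses 4 − 3 = 1. Product = 4·1 = 4.
8 > 4, so (I, s1) is risk-dominant. The row player's payoff there is 10.

10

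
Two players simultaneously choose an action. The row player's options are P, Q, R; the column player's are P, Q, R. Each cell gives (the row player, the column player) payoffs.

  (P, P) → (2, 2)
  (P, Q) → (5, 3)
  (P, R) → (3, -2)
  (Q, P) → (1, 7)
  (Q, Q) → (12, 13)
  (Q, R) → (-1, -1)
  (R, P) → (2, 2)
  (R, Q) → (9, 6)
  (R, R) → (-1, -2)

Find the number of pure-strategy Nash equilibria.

Both Q: the row player gets 12 (best alternative 9); the column player gets 13 (best alternative 7). Neither deviates — NE.
Both R is not a NE: the row player would switch to P (3 > -1).
No other cell survives both best-response checks, so there is 1 pure NE.

1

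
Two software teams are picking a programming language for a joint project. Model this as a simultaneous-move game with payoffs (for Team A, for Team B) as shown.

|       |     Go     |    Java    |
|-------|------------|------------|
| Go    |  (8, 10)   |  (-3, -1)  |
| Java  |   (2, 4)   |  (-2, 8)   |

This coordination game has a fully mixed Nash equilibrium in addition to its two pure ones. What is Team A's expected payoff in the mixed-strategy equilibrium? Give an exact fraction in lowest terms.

Team B mixes with probability q on Go, chosen so Team A is indifferent: 8q + (-3)(1−q) = 2q + (-2)(1−q) gives q = 1/7.
Team A's expected payoff (from either row, since indifferent) is 8·1/7 + (-3)·6/7 = -10/7.

-10/7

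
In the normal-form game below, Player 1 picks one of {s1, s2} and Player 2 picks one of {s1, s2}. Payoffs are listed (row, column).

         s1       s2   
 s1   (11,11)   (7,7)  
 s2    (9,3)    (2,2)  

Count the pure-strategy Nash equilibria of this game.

Both s1: Player 1 gets 11 (best alternative 9); Player 2 gets 11 (best alternative 7). Neither deviates — NE.
Both s2 is not a NE: Player 1 would switch to s1 (7 > 2).
No other cell survives both best-response checks, so there is 1 pure NE.

1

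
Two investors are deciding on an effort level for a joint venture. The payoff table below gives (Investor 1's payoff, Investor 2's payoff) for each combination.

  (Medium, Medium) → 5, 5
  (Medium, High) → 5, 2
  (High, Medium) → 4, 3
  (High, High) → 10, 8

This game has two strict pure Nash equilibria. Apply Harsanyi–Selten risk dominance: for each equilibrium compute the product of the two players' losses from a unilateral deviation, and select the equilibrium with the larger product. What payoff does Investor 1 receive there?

At both Medium: Investor 1 loses 5 − 4 = 1 by deviating; Investor 2 loses 5 − 2 = 3. Product = 1·3 = 3.
At both High: Investor 1 loses 10 − 5 = 5 by deviating; Investor 2 loses 8 − 3 = 5. Product = 5·5 = 25.
25 > 3, so both High is risk-dominant. Investor 1's payoff there is 10.

10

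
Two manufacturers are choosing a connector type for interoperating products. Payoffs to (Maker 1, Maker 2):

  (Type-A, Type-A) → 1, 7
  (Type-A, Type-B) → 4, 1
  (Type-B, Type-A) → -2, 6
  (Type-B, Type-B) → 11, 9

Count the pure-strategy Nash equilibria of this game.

2

Both Type-A: Maker 1 gets 1 (best alternative -2); Maker 2 gets 7 (best alternative 1). Neither deviates — NE.
Both Type-B: Maker 1 gets 11 (best alternative 4); Maker 2 gets 9 (best alternative 6). Neither deviates — NE.
(Type-A, Type-B) is not a NE: Maker 1 would switch to Type-B (11 > 4).
No other cell survives both best-response checks, so there are 2 pure NE.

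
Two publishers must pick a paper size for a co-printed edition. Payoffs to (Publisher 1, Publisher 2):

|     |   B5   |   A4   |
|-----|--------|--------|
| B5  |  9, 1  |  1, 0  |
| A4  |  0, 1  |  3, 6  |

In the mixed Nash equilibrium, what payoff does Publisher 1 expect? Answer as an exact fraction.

Publisher 2 mixes with probability q on B5, chosen so Publisher 1 is indifferent: 9q + 1(1−q) = 0q + 3(1−q) gives q = 2/11.
Publisher 1's expected payoff (from either row, since indifferent) is 9·2/11 + 1·9/11 = 27/11.

27/11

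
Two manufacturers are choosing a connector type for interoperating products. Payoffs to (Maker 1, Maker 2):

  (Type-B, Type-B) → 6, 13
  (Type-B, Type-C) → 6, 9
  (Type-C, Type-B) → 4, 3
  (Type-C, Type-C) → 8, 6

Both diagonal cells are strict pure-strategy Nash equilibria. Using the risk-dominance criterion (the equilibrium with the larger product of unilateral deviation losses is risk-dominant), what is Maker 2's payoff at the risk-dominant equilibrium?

At both Type-B: Maker 1 loses 6 − 4 = 2 by deviating; Maker 2 loses 13 − 9 = 4. Product = 2·4 = 8.
At both Type-C: Maker 1 loses 8 − 6 = 2 by deviating; Maker 2 loses 6 − 3 = 3. Product = 2·3 = 6.
8 > 6, so both Type-B is risk-dominant. Maker 2's payoff there is 13.

13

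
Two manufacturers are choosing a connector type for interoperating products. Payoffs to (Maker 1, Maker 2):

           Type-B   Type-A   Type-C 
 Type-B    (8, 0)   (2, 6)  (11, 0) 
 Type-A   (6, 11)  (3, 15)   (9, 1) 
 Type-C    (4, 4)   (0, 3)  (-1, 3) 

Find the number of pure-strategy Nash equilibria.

Both Type-A: Maker 1 gets 3 (best alternative 2); Maker 2 gets 15 (best alternative 11). Neither deviates — NE.
Both Type-C is not a NE: Maker 1 would switch to Type-B (11 > -1).
No other cell survives both best-response checks, so there is 1 pure NE.

1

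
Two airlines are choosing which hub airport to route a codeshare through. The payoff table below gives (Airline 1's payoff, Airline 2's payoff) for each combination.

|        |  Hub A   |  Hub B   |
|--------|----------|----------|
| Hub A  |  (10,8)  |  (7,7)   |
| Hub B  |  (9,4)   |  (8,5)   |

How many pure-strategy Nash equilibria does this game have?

2

Both Hub A: Airline 1 gets 10 (best alternative 9); Airline 2 gets 8 (best alternative 7). Neither deviates — NE.
Both Hub B: Airline 1 gets 8 (best alternative 7); Airline 2 gets 5 (best alternative 4). Neither deviates — NE.
(Hub B, Hub A) is not a NE: Airline 1 would switch to Hub A (10 > 9).
No other cell survives both best-response checks, so there are 2 pure NE.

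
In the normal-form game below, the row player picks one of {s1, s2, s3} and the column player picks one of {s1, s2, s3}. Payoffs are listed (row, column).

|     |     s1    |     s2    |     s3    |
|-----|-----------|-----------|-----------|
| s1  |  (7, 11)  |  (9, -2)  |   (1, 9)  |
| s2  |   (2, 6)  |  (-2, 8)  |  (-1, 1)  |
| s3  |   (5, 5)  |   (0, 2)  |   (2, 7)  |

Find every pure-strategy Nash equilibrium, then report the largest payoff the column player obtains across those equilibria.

11

Both s1 is a pure NE (the row player: 7 ≥ 5; the column player: 11 ≥ 9). The column player gets 11.
Both s3 is a pure NE (the row player: 2 ≥ 1; the column player: 7 ≥ 5). The column player gets 7.
Every other cell has a profitable deviation for at least one player. Highest of {11, 7} is 11.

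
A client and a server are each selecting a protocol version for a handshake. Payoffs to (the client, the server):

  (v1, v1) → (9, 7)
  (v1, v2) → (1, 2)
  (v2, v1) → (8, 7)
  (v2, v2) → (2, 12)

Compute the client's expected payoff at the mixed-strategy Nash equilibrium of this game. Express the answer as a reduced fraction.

The server mixes with probability q on v1, chosen so the client is indifferent: 9q + 1(1−q) = 8q + 2(1−q) gives q = 1/2.
The client's expected payoff (from either row, since indifferent) is 9·1/2 + 1·1/2 = 5.

5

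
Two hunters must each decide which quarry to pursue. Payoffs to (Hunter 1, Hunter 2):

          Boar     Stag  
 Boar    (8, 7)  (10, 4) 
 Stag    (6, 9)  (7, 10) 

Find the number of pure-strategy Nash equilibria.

1

Both Boar: Hunter 1 gets 8 (best alternative 6); Hunter 2 gets 7 (best alternative 4). Neither deviates — NE.
Both Stag is not a NE: Hunter 1 would switch to Boar (10 > 7).
No other cell survives both best-response checks, so there is 1 pure NE.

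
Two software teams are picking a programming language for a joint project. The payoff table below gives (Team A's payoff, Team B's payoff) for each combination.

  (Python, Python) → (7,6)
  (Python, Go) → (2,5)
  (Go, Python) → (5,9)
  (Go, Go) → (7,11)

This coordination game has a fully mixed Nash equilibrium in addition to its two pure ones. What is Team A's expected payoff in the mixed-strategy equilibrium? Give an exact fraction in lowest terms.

Team B mixes with probability q on Python, chosen so Team A is indifferent: 7q + 2(1−q) = 5q + 7(1−q) gives q = 5/7.
Team A's expected payoff (from either row, since indifferent) is 7·5/7 + 2·2/7 = 39/7.

39/7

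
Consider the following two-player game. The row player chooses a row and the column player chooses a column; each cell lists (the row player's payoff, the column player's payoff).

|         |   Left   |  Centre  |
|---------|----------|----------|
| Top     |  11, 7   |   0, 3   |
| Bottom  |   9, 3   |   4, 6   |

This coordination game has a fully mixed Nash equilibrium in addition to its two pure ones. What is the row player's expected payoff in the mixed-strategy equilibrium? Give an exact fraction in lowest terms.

22/3

The column player mixes with probability q on Left, chosen so the row player is indifferent: 11q + 0(1−q) = 9q + 4(1−q) gives q = 2/3.
The row player's expected payoff (from either row, since indifferent) is 11·2/3 + 0·1/3 = 22/3.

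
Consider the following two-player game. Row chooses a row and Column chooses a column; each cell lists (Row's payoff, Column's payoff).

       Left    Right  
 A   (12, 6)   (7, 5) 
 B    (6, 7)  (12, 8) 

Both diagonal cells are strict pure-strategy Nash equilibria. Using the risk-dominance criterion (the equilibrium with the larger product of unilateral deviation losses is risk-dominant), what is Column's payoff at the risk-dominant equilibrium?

At (A, Left): Row loses 12 − 6 = 6 by deviating; Column loses 6 − 5 = 1. Product = 6·1 = 6.
At (B, Right): Row loses 12 − 7 = 5 by deviating; Column loses 8 − 7 = 1. Product = 5·1 = 5.
6 > 5, so (A, Left) is risk-dominant. Column's payoff there is 6.

6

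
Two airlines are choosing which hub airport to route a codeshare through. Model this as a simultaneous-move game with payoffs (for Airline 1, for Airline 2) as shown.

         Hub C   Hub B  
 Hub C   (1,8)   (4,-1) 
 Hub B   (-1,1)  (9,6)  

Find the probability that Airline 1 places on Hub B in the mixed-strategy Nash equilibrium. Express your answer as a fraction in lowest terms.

9/14

Airline 1's mix p on Hub C must make Airline 2 indifferent between Hub C and Hub B.
Airline 2's payoff from Hub C: 8p + 1(1−p). From Hub B: (-1)p + 6(1−p).
Set equal: 9p = 5(1−p) → p = 5/14.
Probability on Hub B is 1 − 5/14 = 9/14.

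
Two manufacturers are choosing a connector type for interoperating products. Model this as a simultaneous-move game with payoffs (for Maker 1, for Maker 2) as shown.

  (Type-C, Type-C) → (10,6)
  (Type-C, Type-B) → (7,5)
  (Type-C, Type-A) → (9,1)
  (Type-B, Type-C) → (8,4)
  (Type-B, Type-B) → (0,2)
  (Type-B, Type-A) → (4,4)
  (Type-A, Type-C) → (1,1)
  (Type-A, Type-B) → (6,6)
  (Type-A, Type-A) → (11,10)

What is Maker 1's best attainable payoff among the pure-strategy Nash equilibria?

11

Both Type-C is a pure NE (Maker 1: 10 ≥ 8; Maker 2: 6 ≥ 5). Maker 1 gets 10.
Both Type-A is a pure NE (Maker 1: 11 ≥ 9; Maker 2: 10 ≥ 6). Maker 1 gets 11.
Every other cell has a profitable deviation for at least one player. Highest of {10, 11} is 11.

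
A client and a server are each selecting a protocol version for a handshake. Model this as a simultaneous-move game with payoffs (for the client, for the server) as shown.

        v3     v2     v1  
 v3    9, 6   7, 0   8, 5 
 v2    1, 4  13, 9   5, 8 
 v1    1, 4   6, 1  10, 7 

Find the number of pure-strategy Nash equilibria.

3

Both v3: the client gets 9 (best alternative 1); the server gets 6 (best alternative 5). Neither deviates — NE.
Both v2: the client gets 13 (best alternative 7); the server gets 9 (best alternative 8). Neither deviates — NE.
Both v1: the client gets 10 (best alternative 8); the server gets 7 (best alternative 4). Neither deviates — NE.
(v3, v1) is not a NE: the client would switch to v1 (10 > 8).
No other cell survives both best-response checks, so there are 3 pure NE.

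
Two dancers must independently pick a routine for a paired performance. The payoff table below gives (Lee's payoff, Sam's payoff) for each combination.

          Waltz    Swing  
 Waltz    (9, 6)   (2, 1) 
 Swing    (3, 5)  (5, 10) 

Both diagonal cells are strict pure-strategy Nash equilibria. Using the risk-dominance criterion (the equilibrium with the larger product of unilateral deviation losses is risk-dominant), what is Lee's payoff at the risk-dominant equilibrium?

9

At both Waltz: Lee loses 9 − 3 = 6 by deviating; Sam loses 6 − 1 = 5. Product = 6·5 = 30.
At both Swing: Lee loses 5 − 2 = 3 by deviating; Sam loses 10 − 5 = 5. Product = 3·5 = 15.
30 > 15, so both Waltz is risk-dominant. Lee's payoff there is 9.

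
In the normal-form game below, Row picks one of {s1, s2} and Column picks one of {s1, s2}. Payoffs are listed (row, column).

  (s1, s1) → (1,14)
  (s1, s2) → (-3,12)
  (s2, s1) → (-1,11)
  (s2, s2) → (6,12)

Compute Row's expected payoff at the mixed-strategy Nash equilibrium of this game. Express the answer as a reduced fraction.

Column mixes with probability q on s1, chosen so Row is indifferent: 1q + (-3)(1−q) = (-1)q + 6(1−q) gives q = 9/11.
Row's expected payoff (from either row, since indifferent) is 1·9/11 + (-3)·2/11 = 3/11.

3/11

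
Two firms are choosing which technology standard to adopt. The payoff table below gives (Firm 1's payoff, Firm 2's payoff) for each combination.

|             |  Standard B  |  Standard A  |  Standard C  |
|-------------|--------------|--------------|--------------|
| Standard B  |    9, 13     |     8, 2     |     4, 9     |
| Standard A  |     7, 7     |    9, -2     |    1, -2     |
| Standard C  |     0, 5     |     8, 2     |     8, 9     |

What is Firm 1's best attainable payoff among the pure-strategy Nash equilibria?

9

Both Standard B is a pure NE (Firm 1: 9 ≥ 7; Firm 2: 13 ≥ 9). Firm 1 gets 9.
Both Standard C is a pure NE (Firm 1: 8 ≥ 4; Firm 2: 9 ≥ 5). Firm 1 gets 8.
Every other cell has a profitable deviation for at least one player. Highest of {9, 8} is 9.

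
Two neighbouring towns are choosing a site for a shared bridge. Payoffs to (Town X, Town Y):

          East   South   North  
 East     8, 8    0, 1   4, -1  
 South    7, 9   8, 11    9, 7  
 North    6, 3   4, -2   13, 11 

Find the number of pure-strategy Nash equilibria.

Both East: Town X gets 8 (best alternative 7); Town Y gets 8 (best alternative 1). Neither deviates — NE.
Both South: Town X gets 8 (best alternative 4); Town Y gets 11 (best alternative 9). Neither deviates — NE.
Both North: Town X gets 13 (best alternative 9); Town Y gets 11 (best alternative 3). Neither deviates — NE.
(North, East) is not a NE: Town X would switch to East (8 > 6).
No other cell survives both best-response checks, so there are 3 pure NE.

3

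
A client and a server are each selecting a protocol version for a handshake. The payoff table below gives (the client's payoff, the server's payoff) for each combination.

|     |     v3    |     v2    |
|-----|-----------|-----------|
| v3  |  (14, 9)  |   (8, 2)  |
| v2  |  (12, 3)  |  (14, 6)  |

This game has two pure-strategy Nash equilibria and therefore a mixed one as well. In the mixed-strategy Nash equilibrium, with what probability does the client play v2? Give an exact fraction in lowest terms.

7/10

The client's mix p on v3 must make the server indifferent between v3 and v2.
The server's payoff from v3: 9p + 3(1−p). From v2: 2p + 6(1−p).
Set equal: 7p = 3(1−p) → p = 3/10.
Probability on v2 is 1 − 3/10 = 7/10.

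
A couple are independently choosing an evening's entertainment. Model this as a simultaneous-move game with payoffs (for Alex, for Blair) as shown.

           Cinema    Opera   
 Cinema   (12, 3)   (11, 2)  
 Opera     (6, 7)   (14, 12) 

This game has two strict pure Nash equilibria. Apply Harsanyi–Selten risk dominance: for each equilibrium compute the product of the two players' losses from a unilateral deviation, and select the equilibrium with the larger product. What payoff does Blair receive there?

At both Cinema: Alex loses 12 − 6 = 6 by deviating; Blair loses 3 − 2 = 1. Product = 6·1 = 6.
At both Opera: Alex loses 14 − 11 = 3 by deviating; Blair loses 12 − 7 = 5. Product = 3·5 = 15.
15 > 6, so both Opera is risk-dominant. Blair's payoff there is 12.

12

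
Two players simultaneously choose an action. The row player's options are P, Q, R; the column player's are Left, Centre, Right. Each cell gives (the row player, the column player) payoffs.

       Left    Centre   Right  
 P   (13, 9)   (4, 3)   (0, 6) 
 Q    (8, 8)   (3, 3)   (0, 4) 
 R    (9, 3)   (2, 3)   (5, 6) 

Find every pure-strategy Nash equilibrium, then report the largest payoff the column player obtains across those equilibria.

(P, Left) is a pure NE (the row player: 13 ≥ 9; the column player: 9 ≥ 6). The column player gets 9.
(R, Right) is a pure NE (the row player: 5 ≥ 0; the column player: 6 ≥ 3). The column player gets 6.
Every other cell has a profitable deviation for at least one player. Highest of {9, 6} is 9.

9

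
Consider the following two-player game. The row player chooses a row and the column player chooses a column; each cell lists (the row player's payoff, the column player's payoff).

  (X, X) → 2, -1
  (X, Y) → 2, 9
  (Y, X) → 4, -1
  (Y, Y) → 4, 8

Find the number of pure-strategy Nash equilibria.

1

Both Y: the row player gets 4 (best alternative 2); the column player gets 8 (best alternative -1). Neither deviates — NE.
Both X is not a NE: the row player would switch to Y (4 > 2).
No other cell survives both best-response checks, so there is 1 pure NE.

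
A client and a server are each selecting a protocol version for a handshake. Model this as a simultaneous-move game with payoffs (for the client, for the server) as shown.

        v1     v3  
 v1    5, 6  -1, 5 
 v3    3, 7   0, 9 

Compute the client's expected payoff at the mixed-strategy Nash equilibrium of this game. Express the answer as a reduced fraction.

1

The server mixes with probability q on v1, chosen so the client is indifferent: 5q + (-1)(1−q) = 3q + 0(1−q) gives q = 1/3.
The client's expected payoff (from either row, since indifferent) is 5·1/3 + (-1)·2/3 = 1.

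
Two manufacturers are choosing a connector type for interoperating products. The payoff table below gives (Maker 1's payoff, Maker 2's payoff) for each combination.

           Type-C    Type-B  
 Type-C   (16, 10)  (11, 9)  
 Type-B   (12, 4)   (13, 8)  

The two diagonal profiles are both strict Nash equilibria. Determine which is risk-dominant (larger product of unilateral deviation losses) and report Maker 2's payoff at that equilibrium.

8

At both Type-C: Maker 1 loses 16 − 12 = 4 by deviating; Maker 2 loses 10 − 9 = 1. Product = 4·1 = 4.
At both Type-B: Maker 1 loses 13 − 11 = 2 by deviating; Maker 2 loses 8 − 4 = 4. Product = 2·4 = 8.
8 > 4, so both Type-B is risk-dominant. Maker 2's payoff there is 8.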